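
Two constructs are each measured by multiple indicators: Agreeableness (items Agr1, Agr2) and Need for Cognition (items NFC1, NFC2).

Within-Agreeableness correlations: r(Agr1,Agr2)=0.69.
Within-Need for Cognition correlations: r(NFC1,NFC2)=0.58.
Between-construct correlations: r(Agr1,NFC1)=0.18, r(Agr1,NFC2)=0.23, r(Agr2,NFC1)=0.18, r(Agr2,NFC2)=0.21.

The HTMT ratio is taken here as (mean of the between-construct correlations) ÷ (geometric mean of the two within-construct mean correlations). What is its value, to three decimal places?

Between-construct mean = 0.80/4 = 0.2000.
Mean within-Agr = 0.69/1 = 0.6900; mean within-NFC = 0.58/1 = 0.5800.
Geometric mean = √(0.6900 × 0.5800) = 0.6326.
HTMT = 0.2000 / 0.6326 = 0.316.

0.316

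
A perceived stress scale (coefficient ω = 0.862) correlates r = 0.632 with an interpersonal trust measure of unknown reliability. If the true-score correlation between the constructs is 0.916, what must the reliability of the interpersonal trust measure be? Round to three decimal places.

r_true = r_obs / √(r_xx · r_yy) ⇒ 0.916 = 0.632 / √(0.862 · r_yy).
√(0.862 · r_yy) = 0.632 / 0.916 = 0.6900; 0.862 · r_yy = 0.4761; r_yy = 0.4761 / 0.862 ≈ 0.552.

0.552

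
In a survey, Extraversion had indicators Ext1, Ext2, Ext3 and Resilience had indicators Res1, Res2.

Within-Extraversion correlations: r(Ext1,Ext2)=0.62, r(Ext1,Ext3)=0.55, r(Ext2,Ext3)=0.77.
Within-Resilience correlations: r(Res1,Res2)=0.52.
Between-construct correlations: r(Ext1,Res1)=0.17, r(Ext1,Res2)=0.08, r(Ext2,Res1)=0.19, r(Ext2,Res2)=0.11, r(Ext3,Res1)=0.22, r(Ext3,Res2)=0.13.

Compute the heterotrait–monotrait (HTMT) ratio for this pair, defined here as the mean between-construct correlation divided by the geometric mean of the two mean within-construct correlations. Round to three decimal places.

Between-construct mean = 0.90/6 = 0.1500.
Mean within-Ext = 1.94/3 = 0.6467; mean within-Res = 0.52/1 = 0.5200.
Geometric mean = √(0.6467 × 0.5200) = 0.5799.
HTMT = 0.1500 / 0.5799 = 0.259.

0.259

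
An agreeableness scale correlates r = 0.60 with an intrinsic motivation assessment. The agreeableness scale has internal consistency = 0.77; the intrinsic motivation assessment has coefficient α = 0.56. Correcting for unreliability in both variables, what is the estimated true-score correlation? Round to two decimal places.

r_true = r_obs / √(r_xx · r_yy) = 0.60 / √(0.77 × 0.56) = 0.60 / √0.4312 = 0.60 / 0.6567 ≈ 0.91.

0.91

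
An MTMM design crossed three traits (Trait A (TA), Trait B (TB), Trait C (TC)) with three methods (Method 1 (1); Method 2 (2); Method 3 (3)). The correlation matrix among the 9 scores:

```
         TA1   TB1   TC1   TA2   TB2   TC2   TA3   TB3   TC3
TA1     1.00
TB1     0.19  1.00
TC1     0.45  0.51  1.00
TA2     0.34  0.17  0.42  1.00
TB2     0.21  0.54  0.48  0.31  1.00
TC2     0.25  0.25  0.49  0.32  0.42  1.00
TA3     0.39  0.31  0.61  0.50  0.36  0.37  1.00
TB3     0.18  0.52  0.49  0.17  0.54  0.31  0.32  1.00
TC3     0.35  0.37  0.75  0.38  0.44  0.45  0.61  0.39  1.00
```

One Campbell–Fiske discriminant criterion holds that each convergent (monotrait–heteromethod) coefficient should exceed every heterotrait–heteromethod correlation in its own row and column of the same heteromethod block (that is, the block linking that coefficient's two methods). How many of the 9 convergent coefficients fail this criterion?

2

Each convergent coefficient versus the relevant comparison correlations:
TA (methods 1·2): 0.34 vs {0.21, 0.17, 0.25, 0.42} → fail.
TA (methods 1·3): 0.39 vs {0.18, 0.31, 0.35, 0.61} → fail.
TA (methods 2·3): 0.50 vs {0.17, 0.36, 0.38, 0.37} → pass.
TB (methods 1·2): 0.54 vs {0.17, 0.21, 0.25, 0.48} → pass.
TB (methods 1·3): 0.52 vs {0.31, 0.18, 0.37, 0.49} → pass.
TB (methods 2·3): 0.54 vs {0.36, 0.17, 0.44, 0.31} → pass.
TC (methods 1·2): 0.49 vs {0.42, 0.25, 0.48, 0.25} → pass.
TC (methods 1·3): 0.75 vs {0.61, 0.35, 0.49, 0.37} → pass.
TC (methods 2·3): 0.45 vs {0.37, 0.38, 0.31, 0.44} → pass.
2 of 9 fail.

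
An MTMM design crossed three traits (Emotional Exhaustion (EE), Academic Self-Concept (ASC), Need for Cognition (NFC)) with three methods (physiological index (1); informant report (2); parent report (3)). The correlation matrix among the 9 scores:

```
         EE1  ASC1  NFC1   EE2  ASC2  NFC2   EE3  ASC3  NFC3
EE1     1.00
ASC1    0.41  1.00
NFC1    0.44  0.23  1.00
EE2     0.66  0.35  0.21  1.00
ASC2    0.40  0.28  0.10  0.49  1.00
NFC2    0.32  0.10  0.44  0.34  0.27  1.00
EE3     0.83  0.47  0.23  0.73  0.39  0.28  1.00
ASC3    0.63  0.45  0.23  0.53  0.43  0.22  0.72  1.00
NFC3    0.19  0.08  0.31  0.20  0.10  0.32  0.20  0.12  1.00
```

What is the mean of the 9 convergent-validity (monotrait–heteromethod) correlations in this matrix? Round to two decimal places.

Convergent values: 0.66, 0.83, 0.73, 0.28, 0.45, 0.43, 0.44, 0.31, 0.32; mean = 4.45/9 = 0.49.

0.49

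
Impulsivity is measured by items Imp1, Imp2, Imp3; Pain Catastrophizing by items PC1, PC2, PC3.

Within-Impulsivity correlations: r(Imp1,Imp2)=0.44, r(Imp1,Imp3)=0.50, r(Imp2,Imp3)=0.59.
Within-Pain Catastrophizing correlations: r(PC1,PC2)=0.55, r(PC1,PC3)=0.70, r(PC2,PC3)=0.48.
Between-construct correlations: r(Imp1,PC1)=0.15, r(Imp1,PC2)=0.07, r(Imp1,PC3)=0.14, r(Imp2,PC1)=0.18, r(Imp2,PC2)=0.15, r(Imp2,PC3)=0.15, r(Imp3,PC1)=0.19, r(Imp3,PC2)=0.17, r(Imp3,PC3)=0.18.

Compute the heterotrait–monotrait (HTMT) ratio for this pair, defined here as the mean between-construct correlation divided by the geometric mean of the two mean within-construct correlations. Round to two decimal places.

0.28

Mean between = 1.38/9 = 0.1533.
Mean within-Imp = 1.53/3 = 0.5100; mean within-PC = 1.73/3 = 0.5767.
Geometric mean = √(0.5100 × 0.5767) = 0.5423.
HTMT = 0.1533 / 0.5423 = 0.28.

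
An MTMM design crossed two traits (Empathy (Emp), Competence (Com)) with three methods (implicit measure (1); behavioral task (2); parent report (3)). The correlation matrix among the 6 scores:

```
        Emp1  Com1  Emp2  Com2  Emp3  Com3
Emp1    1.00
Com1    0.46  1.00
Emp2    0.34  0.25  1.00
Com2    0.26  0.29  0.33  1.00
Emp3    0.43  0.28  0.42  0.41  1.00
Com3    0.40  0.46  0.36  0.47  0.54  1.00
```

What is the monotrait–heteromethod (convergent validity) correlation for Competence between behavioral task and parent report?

0.47

Same trait (Com), different methods: r(Com2, Com3) = 0.47.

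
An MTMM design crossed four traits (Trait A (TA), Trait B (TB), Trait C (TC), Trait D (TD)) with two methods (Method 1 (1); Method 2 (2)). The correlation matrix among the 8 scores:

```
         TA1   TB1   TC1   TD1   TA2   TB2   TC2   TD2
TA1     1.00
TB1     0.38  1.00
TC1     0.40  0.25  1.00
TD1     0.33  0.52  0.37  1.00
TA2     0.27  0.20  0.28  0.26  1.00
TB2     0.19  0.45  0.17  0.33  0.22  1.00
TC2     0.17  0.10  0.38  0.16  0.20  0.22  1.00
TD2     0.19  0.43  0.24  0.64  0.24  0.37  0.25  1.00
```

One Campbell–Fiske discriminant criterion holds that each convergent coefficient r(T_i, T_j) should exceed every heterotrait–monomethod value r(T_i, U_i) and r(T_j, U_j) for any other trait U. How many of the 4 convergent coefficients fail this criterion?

Checking each validity diagonal entry against its comparison values:
TA (methods 1·2): 0.27 vs {0.38, 0.22, 0.40, 0.20, 0.33, 0.24} → fail.
TB (methods 1·2): 0.45 vs {0.38, 0.22, 0.25, 0.22, 0.52, 0.37} → fail.
TC (methods 1·2): 0.38 vs {0.40, 0.20, 0.25, 0.22, 0.37, 0.25} → fail.
TD (methods 1·2): 0.64 vs {0.33, 0.24, 0.52, 0.37, 0.37, 0.25} → pass.
3 of 4 fail.

3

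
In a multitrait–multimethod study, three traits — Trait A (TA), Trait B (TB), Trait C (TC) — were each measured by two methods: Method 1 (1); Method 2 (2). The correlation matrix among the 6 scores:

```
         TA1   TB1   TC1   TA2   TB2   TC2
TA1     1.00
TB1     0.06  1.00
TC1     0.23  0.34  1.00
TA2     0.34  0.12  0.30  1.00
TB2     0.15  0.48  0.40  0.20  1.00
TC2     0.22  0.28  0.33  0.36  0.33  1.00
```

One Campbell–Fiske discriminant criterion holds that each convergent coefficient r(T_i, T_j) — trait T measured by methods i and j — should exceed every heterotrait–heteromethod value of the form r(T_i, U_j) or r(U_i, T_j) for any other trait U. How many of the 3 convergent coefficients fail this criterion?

1

Convergent coefficients and their comparison sets:
TA (methods 1·2): 0.34 vs {0.15, 0.12, 0.22, 0.30} → pass.
TB (methods 1·2): 0.48 vs {0.12, 0.15, 0.28, 0.40} → pass.
TC (methods 1·2): 0.33 vs {0.30, 0.22, 0.40, 0.28} → fail.
1 of 3 fail.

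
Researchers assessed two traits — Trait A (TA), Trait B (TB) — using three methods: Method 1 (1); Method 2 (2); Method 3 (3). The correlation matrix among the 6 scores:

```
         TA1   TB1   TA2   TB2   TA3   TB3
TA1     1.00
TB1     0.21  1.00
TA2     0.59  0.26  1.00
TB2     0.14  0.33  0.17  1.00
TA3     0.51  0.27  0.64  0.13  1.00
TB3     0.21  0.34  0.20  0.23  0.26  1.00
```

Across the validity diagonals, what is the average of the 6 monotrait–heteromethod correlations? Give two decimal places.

0.44

Convergent values: 0.59, 0.51, 0.64, 0.33, 0.34, 0.23; mean = 2.64/6 = 0.44.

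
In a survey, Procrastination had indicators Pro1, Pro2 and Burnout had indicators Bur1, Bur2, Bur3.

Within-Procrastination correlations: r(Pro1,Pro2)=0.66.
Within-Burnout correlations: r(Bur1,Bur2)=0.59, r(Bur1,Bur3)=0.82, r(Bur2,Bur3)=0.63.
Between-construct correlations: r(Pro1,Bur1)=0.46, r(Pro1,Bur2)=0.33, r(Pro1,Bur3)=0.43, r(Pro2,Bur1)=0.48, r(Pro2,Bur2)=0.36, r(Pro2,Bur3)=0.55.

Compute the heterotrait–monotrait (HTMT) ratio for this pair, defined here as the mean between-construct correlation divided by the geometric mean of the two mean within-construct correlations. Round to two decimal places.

0.65

Between-construct mean = 2.61/6 = 0.4350.
Mean within-Pro = 0.66/1 = 0.6600; mean within-Bur = 2.04/3 = 0.6800.
Geometric mean = √(0.6600 × 0.6800) = 0.6699.
HTMT = 0.4350 / 0.6699 = 0.65.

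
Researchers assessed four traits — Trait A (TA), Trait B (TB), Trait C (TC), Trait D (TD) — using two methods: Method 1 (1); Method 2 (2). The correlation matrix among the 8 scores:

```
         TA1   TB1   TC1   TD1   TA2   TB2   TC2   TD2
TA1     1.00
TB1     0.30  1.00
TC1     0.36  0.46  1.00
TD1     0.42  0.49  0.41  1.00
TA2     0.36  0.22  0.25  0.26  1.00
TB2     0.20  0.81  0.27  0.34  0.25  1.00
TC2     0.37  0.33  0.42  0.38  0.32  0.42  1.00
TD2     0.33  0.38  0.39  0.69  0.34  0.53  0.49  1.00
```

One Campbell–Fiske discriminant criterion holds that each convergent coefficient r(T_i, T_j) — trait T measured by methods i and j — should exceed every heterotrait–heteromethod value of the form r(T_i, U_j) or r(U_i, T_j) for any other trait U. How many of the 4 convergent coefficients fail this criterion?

Convergent coefficients and their comparison sets:
TA (methods 1·2): 0.36 vs {0.20, 0.22, 0.37, 0.25, 0.33, 0.26} → fail.
TB (methods 1·2): 0.81 vs {0.22, 0.20, 0.33, 0.27, 0.38, 0.34} → pass.
TC (methods 1·2): 0.42 vs {0.25, 0.37, 0.27, 0.33, 0.39, 0.38} → pass.
TD (methods 1·2): 0.69 vs {0.26, 0.33, 0.34, 0.38, 0.38, 0.39} → pass.
1 of 4 fail.

1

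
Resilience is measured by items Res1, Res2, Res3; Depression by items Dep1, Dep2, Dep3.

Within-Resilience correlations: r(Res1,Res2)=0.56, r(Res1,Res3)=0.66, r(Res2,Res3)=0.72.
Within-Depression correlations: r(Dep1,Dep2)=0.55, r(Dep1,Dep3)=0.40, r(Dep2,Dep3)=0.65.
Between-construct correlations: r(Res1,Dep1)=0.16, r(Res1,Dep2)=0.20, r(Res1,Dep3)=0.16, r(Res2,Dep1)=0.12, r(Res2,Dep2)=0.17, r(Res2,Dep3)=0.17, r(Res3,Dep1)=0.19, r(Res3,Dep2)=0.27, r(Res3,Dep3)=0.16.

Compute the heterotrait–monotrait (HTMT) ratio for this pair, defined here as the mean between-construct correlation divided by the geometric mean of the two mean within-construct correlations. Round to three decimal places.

Mean heterotrait r = 1.60/9 = 0.1778.
Mean within-Res = 1.94/3 = 0.6467; mean within-Dep = 1.60/3 = 0.5333.
Geometric mean = √(0.6467 × 0.5333) = 0.5873.
HTMT = 0.1778 / 0.5873 = 0.303.

0.303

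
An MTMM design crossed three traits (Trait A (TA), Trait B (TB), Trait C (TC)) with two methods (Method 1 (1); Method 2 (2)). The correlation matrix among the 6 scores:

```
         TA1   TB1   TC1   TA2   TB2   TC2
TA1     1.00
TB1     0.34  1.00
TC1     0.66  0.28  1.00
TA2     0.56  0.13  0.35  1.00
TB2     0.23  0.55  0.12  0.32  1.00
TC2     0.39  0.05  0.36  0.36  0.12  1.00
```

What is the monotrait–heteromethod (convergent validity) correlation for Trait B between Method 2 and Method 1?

0.55

Same trait (TB), different methods: r(TB2, TB1) = 0.55.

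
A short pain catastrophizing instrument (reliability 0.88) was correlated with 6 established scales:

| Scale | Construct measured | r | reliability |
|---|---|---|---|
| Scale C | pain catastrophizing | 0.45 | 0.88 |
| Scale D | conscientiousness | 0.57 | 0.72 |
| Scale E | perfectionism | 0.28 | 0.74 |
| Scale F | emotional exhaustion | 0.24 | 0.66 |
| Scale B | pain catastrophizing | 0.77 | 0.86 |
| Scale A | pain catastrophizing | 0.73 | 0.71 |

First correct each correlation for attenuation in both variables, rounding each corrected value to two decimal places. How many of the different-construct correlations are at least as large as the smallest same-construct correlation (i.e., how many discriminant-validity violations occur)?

1

Disattenuated r (r / √(r_scale · r_new)):
  Scale C (conv): 0.45 / √(0.88·0.88) = 0.51
  Scale D (disc): 0.57 / √(0.72·0.88) = 0.72
  Scale E (disc): 0.28 / √(0.74·0.88) = 0.35
  Scale F (disc): 0.24 / √(0.66·0.88) = 0.31
  Scale B (conv): 0.77 / √(0.86·0.88) = 0.89
  Scale A (conv): 0.73 / √(0.71·0.88) = 0.92
Smallest convergent = 0.51. Discriminant values: 0.72, 0.35, 0.31; count ≥ 0.51 → 1.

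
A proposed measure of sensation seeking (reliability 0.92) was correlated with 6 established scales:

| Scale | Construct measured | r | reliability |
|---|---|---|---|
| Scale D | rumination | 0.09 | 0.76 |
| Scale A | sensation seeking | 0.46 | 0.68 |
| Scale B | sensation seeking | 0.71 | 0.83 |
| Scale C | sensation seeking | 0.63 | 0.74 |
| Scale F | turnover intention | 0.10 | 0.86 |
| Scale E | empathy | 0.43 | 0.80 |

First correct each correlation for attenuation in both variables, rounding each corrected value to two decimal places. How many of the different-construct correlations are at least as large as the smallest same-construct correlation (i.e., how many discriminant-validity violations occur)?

Disattenuated r (r / √(r_scale · r_new)):
  Scale D (disc): 0.09 / √(0.76·0.92) = 0.11
  Scale A (conv): 0.46 / √(0.68·0.92) = 0.58
  Scale B (conv): 0.71 / √(0.83·0.92) = 0.81
  Scale C (conv): 0.63 / √(0.74·0.92) = 0.76
  Scale F (disc): 0.10 / √(0.86·0.92) = 0.11
  Scale E (disc): 0.43 / √(0.80·0.92) = 0.50
Smallest convergent = 0.58. Discriminant values: 0.11, 0.11, 0.50; count ≥ 0.58 → 0.

0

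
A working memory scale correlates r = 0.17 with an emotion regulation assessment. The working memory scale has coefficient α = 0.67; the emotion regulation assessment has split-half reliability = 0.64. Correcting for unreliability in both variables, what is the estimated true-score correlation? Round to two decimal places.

0.26

r_true = r_obs / √(r_xx · r_yy) = 0.17 / √(0.67 × 0.64) = 0.17 / √0.4288 = 0.17 / 0.6548 ≈ 0.26.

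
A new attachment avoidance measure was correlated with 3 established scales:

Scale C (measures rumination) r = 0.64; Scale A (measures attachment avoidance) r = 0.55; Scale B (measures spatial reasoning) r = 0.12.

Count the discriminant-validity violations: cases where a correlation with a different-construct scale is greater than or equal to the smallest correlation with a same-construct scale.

Convergent (same construct = attachment avoidance): Scale A.
Smallest convergent = 0.55. Discriminant values: 0.64, 0.12; count ≥ 0.55 → 1.

1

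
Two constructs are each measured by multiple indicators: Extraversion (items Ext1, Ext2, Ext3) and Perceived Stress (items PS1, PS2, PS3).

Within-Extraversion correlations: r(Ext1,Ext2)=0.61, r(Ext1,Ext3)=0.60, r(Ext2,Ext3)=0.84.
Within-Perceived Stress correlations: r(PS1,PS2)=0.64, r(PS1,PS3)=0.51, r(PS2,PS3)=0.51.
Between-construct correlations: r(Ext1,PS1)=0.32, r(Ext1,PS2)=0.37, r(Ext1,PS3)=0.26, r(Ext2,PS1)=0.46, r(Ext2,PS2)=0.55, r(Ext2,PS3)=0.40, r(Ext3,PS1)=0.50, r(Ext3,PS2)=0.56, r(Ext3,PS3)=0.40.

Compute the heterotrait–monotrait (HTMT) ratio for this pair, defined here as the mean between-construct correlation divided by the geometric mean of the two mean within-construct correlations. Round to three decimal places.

0.690

Between-construct mean = 3.82/9 = 0.4244.
Mean within-Ext = 2.05/3 = 0.6833; mean within-PS = 1.66/3 = 0.5533.
Geometric mean = √(0.6833 × 0.5533) = 0.6149.
HTMT = 0.4244 / 0.6149 = 0.690.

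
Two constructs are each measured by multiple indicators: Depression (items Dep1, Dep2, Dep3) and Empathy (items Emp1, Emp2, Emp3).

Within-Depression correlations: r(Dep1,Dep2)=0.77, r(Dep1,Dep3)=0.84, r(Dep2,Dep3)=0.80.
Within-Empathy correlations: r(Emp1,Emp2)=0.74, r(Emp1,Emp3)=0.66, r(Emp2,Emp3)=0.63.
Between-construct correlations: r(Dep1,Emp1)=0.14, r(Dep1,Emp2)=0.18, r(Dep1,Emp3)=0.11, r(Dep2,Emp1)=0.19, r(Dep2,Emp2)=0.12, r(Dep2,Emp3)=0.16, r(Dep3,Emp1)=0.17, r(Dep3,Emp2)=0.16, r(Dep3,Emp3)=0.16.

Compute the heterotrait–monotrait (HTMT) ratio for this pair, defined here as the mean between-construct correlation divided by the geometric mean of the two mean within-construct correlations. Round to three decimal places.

0.209

Mean heterotrait r = 1.39/9 = 0.1544.
Mean within-Dep = 2.41/3 = 0.8033; mean within-Emp = 2.03/3 = 0.6767.
Geometric mean = √(0.8033 × 0.6767) = 0.7373.
HTMT = 0.1544 / 0.7373 = 0.209.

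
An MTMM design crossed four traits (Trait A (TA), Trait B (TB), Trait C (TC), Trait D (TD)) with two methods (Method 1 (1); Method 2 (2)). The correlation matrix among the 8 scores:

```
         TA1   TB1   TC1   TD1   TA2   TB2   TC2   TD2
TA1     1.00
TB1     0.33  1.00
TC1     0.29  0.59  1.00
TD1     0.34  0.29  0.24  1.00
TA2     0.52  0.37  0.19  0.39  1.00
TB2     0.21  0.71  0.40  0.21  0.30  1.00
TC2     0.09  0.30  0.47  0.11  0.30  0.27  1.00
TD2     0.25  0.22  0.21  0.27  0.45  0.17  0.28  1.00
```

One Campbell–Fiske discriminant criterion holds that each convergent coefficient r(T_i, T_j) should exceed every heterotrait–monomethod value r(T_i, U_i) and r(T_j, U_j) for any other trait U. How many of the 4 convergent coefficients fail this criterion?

2

Checking each validity diagonal entry against its comparison values:
TA (methods 1·2): 0.52 vs {0.33, 0.30, 0.29, 0.30, 0.34, 0.45} → pass.
TB (methods 1·2): 0.71 vs {0.33, 0.30, 0.59, 0.27, 0.29, 0.17} → pass.
TC (methods 1·2): 0.47 vs {0.29, 0.30, 0.59, 0.27, 0.24, 0.28} → fail.
TD (methods 1·2): 0.27 vs {0.34, 0.45, 0.29, 0.17, 0.24, 0.28} → fail.
2 of 4 fail.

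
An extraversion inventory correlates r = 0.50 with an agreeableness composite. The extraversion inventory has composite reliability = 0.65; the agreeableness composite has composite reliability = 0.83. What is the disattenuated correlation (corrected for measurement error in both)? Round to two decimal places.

0.68

r_true = r_obs / √(r_xx · r_yy) = 0.50 / √(0.65 × 0.83) = 0.50 / √0.5395 = 0.50 / 0.7345 ≈ 0.68.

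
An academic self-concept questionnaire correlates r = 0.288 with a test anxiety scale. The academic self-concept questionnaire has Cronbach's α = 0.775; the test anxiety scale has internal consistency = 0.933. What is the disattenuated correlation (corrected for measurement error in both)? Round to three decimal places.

0.339

r_true = r_obs / √(r_xx · r_yy) = 0.288 / √(0.775 × 0.933) = 0.288 / √0.723075 = 0.288 / 0.8503 ≈ 0.339.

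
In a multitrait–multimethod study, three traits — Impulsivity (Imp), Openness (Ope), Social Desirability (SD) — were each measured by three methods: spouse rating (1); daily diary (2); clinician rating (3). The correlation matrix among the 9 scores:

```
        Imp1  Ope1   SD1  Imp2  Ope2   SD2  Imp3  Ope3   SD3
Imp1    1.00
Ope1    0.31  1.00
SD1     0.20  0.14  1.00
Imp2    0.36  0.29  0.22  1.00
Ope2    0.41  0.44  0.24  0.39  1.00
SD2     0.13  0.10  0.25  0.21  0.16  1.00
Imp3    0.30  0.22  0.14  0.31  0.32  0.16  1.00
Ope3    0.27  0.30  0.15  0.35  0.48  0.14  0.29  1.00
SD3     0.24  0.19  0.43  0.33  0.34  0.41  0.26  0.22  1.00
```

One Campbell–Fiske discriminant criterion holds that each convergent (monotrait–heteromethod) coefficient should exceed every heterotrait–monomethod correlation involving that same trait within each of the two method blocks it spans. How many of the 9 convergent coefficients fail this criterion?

4

Checking each validity diagonal entry against its comparison values:
Imp (methods 1·2): 0.36 vs {0.31, 0.39, 0.20, 0.21} → fail.
Imp (methods 1·3): 0.30 vs {0.31, 0.29, 0.20, 0.26} → fail.
Imp (methods 2·3): 0.31 vs {0.39, 0.29, 0.21, 0.26} → fail.
Ope (methods 1·2): 0.44 vs {0.31, 0.39, 0.14, 0.16} → pass.
Ope (methods 1·3): 0.30 vs {0.31, 0.29, 0.14, 0.22} → fail.
Ope (methods 2·3): 0.48 vs {0.39, 0.29, 0.16, 0.22} → pass.
SD (methods 1·2): 0.25 vs {0.20, 0.21, 0.14, 0.16} → pass.
SD (methods 1·3): 0.43 vs {0.20, 0.26, 0.14, 0.22} → pass.
SD (methods 2·3): 0.41 vs {0.21, 0.26, 0.16, 0.22} → pass.
4 of 9 fail.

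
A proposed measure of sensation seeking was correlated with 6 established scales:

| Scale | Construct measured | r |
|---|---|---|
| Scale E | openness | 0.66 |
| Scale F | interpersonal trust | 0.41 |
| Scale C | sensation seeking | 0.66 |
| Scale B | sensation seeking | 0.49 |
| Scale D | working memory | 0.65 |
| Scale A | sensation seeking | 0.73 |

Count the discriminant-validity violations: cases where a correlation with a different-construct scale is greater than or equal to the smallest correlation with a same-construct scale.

Convergent (same construct = sensation seeking): Scale C, Scale B, Scale A.
Smallest convergent = 0.49. Discriminant values: 0.66, 0.41, 0.65; count ≥ 0.49 → 2.

2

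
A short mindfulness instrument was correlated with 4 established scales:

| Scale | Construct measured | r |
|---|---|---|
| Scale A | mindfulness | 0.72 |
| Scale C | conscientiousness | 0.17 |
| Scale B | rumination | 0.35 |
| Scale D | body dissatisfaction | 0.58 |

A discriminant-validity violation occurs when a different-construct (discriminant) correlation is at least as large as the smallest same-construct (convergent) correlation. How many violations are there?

Convergent (same construct = mindfulness): Scale A.
Smallest convergent = 0.72. Discriminant values: 0.17, 0.35, 0.58; count ≥ 0.72 → 0.

0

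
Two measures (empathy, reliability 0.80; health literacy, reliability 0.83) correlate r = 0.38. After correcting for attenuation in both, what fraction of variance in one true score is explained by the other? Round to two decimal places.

0.22

Disattenuated r = 0.38 / √(0.80 × 0.83) = 0.38 / 0.8149 = 0.4663.
Shared true-score variance = 0.4663² = 0.2174 ≈ 0.22.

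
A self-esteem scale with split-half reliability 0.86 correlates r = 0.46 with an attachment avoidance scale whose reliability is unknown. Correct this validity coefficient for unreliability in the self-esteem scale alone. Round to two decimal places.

0.50

Single correction: r_c = r_obs / √r_xx = 0.46 / √0.86 = 0.46 / 0.9274 ≈ 0.50.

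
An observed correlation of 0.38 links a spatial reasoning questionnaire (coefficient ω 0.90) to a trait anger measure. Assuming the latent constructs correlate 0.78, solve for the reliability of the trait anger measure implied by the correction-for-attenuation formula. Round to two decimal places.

0.26

r_true = r_obs / √(r_xx · r_yy) ⇒ 0.78 = 0.38 / √(0.90 · r_yy).
√(0.90 · r_yy) = 0.38 / 0.78 = 0.4872; 0.90 · r_yy = 0.2374; r_yy = 0.2374 / 0.90 ≈ 0.26.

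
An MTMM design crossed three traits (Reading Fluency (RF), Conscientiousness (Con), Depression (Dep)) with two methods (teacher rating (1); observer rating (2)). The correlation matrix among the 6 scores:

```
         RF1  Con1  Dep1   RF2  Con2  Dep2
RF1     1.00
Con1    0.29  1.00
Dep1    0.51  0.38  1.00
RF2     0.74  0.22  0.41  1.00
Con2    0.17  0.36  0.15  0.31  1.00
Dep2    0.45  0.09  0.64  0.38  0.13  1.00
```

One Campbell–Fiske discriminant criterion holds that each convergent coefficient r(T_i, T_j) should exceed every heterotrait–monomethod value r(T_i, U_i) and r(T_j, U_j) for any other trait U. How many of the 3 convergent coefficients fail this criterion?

1

Convergent coefficients and their comparison sets:
RF (methods 1·2): 0.74 vs {0.29, 0.31, 0.51, 0.38} → pass.
Con (methods 1·2): 0.36 vs {0.29, 0.31, 0.38, 0.13} → fail.
Dep (methods 1·2): 0.64 vs {0.51, 0.38, 0.38, 0.13} → pass.
1 of 3 fail.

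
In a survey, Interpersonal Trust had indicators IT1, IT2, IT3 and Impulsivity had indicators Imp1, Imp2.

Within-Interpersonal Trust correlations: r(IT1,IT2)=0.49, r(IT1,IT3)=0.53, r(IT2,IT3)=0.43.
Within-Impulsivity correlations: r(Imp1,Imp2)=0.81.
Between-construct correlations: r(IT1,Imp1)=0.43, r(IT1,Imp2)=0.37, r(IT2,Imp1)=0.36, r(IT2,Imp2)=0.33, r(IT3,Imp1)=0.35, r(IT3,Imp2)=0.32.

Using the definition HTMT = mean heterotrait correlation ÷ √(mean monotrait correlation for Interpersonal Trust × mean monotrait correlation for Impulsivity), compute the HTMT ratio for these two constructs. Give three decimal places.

Mean between = 2.16/6 = 0.3600.
Mean within-IT = 1.45/3 = 0.4833; mean within-Imp = 0.81/1 = 0.8100.
Geometric mean = √(0.4833 × 0.8100) = 0.6257.
HTMT = 0.3600 / 0.6257 = 0.575.

0.575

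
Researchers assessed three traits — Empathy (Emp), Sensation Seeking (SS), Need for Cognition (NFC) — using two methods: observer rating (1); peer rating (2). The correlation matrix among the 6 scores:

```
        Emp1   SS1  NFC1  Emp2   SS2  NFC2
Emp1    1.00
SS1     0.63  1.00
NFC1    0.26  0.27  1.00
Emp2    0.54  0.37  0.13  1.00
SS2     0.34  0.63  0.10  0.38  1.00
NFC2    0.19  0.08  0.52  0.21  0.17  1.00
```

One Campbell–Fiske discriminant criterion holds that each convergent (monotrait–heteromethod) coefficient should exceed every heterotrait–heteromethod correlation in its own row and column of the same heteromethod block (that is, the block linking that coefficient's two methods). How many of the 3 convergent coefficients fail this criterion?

Checking each validity diagonal entry against its comparison values:
Emp (methods 1·2): 0.54 vs {0.34, 0.37, 0.19, 0.13} → pass.
SS (methods 1·2): 0.63 vs {0.37, 0.34, 0.08, 0.10} → pass.
NFC (methods 1·2): 0.52 vs {0.13, 0.19, 0.10, 0.08} → pass.
0 of 3 fail.

0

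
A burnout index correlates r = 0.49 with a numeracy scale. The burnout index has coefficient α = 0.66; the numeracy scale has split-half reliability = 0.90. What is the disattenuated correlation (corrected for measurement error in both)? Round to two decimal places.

0.64

r_true = r_obs / √(r_xx · r_yy) = 0.49 / √(0.66 × 0.90) = 0.49 / √0.5940 = 0.49 / 0.7707 ≈ 0.64.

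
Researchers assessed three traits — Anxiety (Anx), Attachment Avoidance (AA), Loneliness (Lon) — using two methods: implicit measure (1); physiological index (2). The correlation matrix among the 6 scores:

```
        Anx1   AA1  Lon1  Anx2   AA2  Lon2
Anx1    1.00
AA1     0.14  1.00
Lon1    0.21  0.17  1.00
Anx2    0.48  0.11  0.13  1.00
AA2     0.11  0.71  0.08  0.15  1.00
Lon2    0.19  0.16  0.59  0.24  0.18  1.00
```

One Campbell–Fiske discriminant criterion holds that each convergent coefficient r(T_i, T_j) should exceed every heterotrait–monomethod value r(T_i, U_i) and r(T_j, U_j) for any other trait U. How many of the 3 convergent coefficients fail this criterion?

Each convergent coefficient versus the relevant comparison correlations:
Anx (methods 1·2): 0.48 vs {0.14, 0.15, 0.21, 0.24} → pass.
AA (methods 1·2): 0.71 vs {0.14, 0.15, 0.17, 0.18} → pass.
Lon (methods 1·2): 0.59 vs {0.21, 0.24, 0.17, 0.18} → pass.
0 of 3 fail.

0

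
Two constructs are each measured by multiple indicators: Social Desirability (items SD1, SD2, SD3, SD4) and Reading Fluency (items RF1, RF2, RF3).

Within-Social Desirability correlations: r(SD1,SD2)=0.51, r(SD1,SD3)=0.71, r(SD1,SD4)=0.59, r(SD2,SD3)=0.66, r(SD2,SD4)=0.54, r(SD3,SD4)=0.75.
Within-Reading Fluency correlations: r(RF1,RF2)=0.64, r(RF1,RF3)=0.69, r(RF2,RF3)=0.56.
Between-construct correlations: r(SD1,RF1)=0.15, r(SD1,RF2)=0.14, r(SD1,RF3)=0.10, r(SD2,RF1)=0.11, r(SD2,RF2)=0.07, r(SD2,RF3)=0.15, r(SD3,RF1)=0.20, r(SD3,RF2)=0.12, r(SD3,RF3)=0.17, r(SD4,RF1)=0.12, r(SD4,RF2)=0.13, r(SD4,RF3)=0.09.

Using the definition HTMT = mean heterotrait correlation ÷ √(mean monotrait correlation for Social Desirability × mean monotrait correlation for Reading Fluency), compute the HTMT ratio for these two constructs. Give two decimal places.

0.21

Mean heterotrait r = 1.55/12 = 0.1292.
Mean within-SD = 3.76/6 = 0.6267; mean within-RF = 1.89/3 = 0.6300.
Geometric mean = √(0.6267 × 0.6300) = 0.6283.
HTMT = 0.1292 / 0.6283 = 0.21.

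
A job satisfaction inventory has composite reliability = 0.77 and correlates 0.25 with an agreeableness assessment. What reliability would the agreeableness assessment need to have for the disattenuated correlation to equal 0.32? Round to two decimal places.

0.79

r_true = r_obs / √(r_xx · r_yy) ⇒ 0.32 = 0.25 / √(0.77 · r_yy).
√(0.77 · r_yy) = 0.25 / 0.32 = 0.7813; 0.77 · r_yy = 0.6104; r_yy = 0.6104 / 0.77 ≈ 0.79.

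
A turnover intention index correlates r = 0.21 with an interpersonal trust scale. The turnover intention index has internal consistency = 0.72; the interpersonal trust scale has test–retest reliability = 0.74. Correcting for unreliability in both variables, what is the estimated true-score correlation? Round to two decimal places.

r_true = r_obs / √(r_xx · r_yy) = 0.21 / √(0.72 × 0.74) = 0.21 / √0.5328 = 0.21 / 0.7299 ≈ 0.29.

0.29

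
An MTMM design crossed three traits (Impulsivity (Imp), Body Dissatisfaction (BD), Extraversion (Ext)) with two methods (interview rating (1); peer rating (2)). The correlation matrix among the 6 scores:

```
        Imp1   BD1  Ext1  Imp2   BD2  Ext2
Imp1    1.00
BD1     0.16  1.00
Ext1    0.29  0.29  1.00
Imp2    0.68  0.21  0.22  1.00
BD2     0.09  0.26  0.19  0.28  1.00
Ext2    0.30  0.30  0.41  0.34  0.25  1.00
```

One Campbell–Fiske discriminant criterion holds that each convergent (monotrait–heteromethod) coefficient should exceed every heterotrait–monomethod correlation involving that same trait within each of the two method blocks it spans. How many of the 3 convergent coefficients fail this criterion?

1

Each convergent coefficient versus the relevant comparison correlations:
Imp (methods 1·2): 0.68 vs {0.16, 0.28, 0.29, 0.34} → pass.
BD (methods 1·2): 0.26 vs {0.16, 0.28, 0.29, 0.25} → fail.
Ext (methods 1·2): 0.41 vs {0.29, 0.34, 0.29, 0.25} → pass.
1 of 3 fail.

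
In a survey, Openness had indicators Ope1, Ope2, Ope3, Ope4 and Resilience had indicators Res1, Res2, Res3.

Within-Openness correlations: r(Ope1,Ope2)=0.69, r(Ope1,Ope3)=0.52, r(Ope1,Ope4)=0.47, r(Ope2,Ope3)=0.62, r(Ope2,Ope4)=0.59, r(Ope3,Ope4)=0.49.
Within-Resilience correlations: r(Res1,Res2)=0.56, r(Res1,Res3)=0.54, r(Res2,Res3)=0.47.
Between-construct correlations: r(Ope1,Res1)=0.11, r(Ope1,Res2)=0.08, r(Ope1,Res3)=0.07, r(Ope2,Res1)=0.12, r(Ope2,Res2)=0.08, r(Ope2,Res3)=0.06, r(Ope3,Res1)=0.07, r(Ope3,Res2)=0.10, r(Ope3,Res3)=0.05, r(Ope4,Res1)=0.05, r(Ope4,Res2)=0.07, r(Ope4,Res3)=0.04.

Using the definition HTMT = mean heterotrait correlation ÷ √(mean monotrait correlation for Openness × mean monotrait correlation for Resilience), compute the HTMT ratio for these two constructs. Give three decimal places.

0.138

Mean heterotrait r = 0.90/12 = 0.0750.
Mean within-Ope = 3.38/6 = 0.5633; mean within-Res = 1.57/3 = 0.5233.
Geometric mean = √(0.5633 × 0.5233) = 0.5429.
HTMT = 0.0750 / 0.5429 = 0.138.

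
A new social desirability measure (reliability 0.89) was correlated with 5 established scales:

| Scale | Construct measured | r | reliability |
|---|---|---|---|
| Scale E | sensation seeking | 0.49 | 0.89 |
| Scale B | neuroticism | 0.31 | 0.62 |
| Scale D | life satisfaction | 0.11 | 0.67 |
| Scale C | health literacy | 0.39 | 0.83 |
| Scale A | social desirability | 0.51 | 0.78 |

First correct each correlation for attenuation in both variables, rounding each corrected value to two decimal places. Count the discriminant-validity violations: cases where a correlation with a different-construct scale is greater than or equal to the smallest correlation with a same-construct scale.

0

Disattenuated r (r / √(r_scale · r_new)):
  Scale E (disc): 0.49 / √(0.89·0.89) = 0.55
  Scale B (disc): 0.31 / √(0.62·0.89) = 0.42
  Scale D (disc): 0.11 / √(0.67·0.89) = 0.14
  Scale C (disc): 0.39 / √(0.83·0.89) = 0.45
  Scale A (conv): 0.51 / √(0.78·0.89) = 0.61
Smallest convergent = 0.61. Discriminant values: 0.55, 0.42, 0.14, 0.45; count ≥ 0.61 → 0.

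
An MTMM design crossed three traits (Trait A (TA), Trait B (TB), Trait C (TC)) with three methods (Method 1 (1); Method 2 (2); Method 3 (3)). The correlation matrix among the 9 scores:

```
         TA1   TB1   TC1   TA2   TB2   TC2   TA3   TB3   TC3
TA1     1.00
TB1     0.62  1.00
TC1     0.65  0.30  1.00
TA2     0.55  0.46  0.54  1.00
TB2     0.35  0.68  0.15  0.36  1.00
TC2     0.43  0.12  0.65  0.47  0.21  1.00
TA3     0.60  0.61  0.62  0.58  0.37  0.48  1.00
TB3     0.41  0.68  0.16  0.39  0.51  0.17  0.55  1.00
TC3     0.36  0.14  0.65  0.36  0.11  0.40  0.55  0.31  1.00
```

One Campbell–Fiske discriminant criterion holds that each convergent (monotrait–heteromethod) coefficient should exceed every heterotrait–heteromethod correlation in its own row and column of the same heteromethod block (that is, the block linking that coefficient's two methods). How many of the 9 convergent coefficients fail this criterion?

2

Each convergent coefficient versus the relevant comparison correlations:
TA (methods 1·2): 0.55 vs {0.35, 0.46, 0.43, 0.54} → pass.
TA (methods 1·3): 0.60 vs {0.41, 0.61, 0.36, 0.62} → fail.
TA (methods 2·3): 0.58 vs {0.39, 0.37, 0.36, 0.48} → pass.
TB (methods 1·2): 0.68 vs {0.46, 0.35, 0.12, 0.15} → pass.
TB (methods 1·3): 0.68 vs {0.61, 0.41, 0.14, 0.16} → pass.
TB (methods 2·3): 0.51 vs {0.37, 0.39, 0.11, 0.17} → pass.
TC (methods 1·2): 0.65 vs {0.54, 0.43, 0.15, 0.12} → pass.
TC (methods 1·3): 0.65 vs {0.62, 0.36, 0.16, 0.14} → pass.
TC (methods 2·3): 0.40 vs {0.48, 0.36, 0.17, 0.11} → fail.
2 of 9 fail.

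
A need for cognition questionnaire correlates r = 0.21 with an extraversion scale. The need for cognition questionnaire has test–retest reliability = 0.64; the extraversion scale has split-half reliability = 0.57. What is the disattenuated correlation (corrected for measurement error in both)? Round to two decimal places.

r_true = r_obs / √(r_xx · r_yy) = 0.21 / √(0.64 × 0.57) = 0.21 / √0.3648 = 0.21 / 0.6040 ≈ 0.35.

0.35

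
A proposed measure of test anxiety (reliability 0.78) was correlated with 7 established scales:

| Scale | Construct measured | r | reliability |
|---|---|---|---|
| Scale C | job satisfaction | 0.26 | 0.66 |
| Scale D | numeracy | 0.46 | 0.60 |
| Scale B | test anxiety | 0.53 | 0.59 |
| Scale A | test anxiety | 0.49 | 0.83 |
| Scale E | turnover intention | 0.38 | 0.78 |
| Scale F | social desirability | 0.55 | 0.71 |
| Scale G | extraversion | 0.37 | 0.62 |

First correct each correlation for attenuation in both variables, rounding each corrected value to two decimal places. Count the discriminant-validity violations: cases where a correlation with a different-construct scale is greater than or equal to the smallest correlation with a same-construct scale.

2

Disattenuated r (r / √(r_scale · r_new)):
  Scale C (disc): 0.26 / √(0.66·0.78) = 0.36
  Scale D (disc): 0.46 / √(0.60·0.78) = 0.67
  Scale B (conv): 0.53 / √(0.59·0.78) = 0.78
  Scale A (conv): 0.49 / √(0.83·0.78) = 0.61
  Scale E (disc): 0.38 / √(0.78·0.78) = 0.49
  Scale F (disc): 0.55 / √(0.71·0.78) = 0.74
  Scale G (disc): 0.37 / √(0.62·0.78) = 0.53
Smallest convergent = 0.61. Discriminant values: 0.36, 0.67, 0.49, 0.74, 0.53; count ≥ 0.61 → 2.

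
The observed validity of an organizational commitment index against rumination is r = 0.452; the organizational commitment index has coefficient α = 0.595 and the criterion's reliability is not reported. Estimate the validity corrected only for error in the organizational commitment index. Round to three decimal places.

0.586

Single correction: r_c = r_obs / √r_xx = 0.452 / √0.595 = 0.452 / 0.7714 ≈ 0.586.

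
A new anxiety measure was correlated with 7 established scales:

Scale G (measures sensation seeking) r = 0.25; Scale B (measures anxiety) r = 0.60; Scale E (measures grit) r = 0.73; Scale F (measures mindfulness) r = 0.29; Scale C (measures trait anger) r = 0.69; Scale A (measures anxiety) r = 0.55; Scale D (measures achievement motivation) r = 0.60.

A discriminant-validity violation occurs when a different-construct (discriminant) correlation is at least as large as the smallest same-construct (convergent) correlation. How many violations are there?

3

Convergent (same construct = anxiety): Scale B, Scale A.
Smallest convergent = 0.55. Discriminant values: 0.25, 0.73, 0.29, 0.69, 0.60; count ≥ 0.55 → 3.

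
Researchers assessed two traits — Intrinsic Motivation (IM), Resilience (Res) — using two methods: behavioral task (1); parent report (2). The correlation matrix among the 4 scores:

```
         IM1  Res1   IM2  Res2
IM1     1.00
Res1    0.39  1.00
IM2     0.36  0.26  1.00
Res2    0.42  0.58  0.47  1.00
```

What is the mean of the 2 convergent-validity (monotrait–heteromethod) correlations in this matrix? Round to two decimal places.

0.47

Convergent values: 0.36, 0.58; mean = 0.94/2 = 0.47.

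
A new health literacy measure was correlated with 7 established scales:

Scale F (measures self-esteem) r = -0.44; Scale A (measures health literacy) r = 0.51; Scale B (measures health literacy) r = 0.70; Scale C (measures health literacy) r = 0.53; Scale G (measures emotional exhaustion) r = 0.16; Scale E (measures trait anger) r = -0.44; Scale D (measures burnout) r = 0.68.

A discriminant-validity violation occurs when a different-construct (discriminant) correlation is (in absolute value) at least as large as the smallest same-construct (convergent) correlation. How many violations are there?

Convergent (same construct = health literacy): Scale A, Scale B, Scale C.
Smallest convergent = 0.51. Discriminant |r|: 0.44, 0.16, 0.44, 0.68; count ≥ 0.51 → 1.

1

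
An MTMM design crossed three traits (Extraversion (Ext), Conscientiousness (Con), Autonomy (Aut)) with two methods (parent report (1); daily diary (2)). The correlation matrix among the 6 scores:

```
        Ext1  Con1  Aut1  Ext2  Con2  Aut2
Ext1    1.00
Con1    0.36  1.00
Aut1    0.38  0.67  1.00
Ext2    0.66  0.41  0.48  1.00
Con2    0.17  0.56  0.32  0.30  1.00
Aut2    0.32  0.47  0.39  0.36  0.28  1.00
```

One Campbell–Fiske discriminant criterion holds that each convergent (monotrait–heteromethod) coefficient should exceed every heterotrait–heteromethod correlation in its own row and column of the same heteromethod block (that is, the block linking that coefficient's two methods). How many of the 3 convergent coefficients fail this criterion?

Each convergent coefficient versus the relevant comparison correlations:
Ext (methods 1·2): 0.66 vs {0.17, 0.41, 0.32, 0.48} → pass.
Con (methods 1·2): 0.56 vs {0.41, 0.17, 0.47, 0.32} → pass.
Aut (methods 1·2): 0.39 vs {0.48, 0.32, 0.32, 0.47} → fail.
1 of 3 fail.

1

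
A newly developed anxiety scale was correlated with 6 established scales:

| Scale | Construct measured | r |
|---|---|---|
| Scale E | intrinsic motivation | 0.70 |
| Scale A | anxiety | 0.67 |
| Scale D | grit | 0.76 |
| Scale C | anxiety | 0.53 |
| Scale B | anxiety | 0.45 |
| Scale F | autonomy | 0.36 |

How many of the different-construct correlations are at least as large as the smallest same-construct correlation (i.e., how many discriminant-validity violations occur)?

2

Convergent (same construct = anxiety): Scale A, Scale C, Scale B.
Smallest convergent = 0.45. Discriminant values: 0.70, 0.76, 0.36; count ≥ 0.45 → 2.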